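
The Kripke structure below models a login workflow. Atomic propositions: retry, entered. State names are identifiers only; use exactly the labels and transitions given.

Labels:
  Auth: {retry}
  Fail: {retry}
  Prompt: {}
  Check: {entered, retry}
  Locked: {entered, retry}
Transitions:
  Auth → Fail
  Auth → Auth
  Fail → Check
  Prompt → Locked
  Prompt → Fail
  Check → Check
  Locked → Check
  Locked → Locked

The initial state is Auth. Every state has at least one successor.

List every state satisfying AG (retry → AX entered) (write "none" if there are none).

{Fail, Prompt, Check, Locked}

States satisfying retry → AX entered: {Fail, Prompt, Check, Locked}.
States satisfying AG (retry → AX entered): {Fail, Prompt, Check, Locked}.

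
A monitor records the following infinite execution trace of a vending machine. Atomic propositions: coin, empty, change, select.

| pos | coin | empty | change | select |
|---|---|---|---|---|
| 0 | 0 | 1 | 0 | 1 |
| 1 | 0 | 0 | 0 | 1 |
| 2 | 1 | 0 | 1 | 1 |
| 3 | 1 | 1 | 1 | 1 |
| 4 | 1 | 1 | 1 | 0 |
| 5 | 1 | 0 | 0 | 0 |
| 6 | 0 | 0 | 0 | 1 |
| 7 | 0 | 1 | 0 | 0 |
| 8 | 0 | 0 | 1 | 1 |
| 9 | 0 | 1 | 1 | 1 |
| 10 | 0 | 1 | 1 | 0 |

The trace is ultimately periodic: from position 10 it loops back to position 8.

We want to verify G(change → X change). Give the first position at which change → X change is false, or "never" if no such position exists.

4

Check change → X change at each position in order: 0 ✓, 1 ✓, 2 ✓, 3 ✓.
At position 4 the labels are {change, coin, empty} and the next position 5 has {coin}, so change → X change is false there. This is the first violation.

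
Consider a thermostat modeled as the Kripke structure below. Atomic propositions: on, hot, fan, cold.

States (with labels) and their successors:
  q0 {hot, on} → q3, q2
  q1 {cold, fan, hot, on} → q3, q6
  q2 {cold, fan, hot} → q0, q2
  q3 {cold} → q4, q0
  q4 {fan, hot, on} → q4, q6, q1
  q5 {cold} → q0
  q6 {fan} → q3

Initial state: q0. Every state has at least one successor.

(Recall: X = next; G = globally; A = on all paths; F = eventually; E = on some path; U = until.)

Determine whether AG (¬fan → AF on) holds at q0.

Holds

States satisfying ¬fan → AF on: {q0, q1, q2, q3, q4, q5, q6}.
States satisfying AG (¬fan → AF on): {q0, q1, q2, q3, q4, q5, q6}.
Every state reachable from q0 satisfies ¬fan → AF on.
q0 ∈ Sat(AG (¬fan → AF on)).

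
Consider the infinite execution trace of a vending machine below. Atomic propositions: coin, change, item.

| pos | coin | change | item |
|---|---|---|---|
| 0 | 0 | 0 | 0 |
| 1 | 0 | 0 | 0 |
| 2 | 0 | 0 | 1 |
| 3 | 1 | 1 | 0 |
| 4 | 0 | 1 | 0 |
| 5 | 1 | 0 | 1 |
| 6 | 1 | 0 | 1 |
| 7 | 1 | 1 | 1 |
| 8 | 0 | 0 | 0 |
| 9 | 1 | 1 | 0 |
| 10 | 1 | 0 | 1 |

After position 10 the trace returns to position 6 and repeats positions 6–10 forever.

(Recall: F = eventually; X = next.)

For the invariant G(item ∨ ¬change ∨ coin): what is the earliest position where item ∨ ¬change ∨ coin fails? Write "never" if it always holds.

4

Check item ∨ ¬change ∨ coin at each position in order: 0 ✓, 1 ✓, 2 ✓, 3 ✓.
At position 4 the labels are {change}, so item ∨ ¬change ∨ coin is false there. This is the first violation.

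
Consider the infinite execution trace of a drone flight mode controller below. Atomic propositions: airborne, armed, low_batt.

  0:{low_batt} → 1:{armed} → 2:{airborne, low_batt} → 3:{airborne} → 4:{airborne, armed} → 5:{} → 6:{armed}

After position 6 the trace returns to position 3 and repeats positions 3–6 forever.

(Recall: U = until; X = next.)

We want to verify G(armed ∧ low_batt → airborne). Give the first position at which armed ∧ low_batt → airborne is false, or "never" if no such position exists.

never

armed ∧ low_batt → airborne holds at every position 0..6, and those are all the positions the trace ever visits, so the invariant G(armed ∧ low_batt → airborne) is never violated.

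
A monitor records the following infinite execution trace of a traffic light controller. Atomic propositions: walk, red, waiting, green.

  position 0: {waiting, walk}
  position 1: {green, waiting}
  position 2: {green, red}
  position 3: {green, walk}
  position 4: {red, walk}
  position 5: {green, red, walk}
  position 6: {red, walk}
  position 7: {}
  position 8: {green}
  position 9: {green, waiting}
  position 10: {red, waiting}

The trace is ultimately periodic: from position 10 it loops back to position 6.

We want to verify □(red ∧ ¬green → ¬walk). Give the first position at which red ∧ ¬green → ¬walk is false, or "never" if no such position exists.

Check red ∧ ¬green → ¬walk at each position in order: 0 ✓, 1 ✓, 2 ✓, 3 ✓.
At position 4 the labels are {red, walk}, so red ∧ ¬green → ¬walk is false there. This is the first violation.

4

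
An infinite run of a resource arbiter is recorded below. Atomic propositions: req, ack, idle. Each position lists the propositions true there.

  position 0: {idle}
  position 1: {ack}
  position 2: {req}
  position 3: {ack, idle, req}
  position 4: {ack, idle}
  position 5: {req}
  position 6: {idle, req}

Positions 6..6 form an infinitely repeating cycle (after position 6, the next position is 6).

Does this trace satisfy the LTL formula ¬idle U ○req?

Walking from position 0: at position 0, ○req has not yet held and ¬idle fails, so ¬idle U ○req is false.

No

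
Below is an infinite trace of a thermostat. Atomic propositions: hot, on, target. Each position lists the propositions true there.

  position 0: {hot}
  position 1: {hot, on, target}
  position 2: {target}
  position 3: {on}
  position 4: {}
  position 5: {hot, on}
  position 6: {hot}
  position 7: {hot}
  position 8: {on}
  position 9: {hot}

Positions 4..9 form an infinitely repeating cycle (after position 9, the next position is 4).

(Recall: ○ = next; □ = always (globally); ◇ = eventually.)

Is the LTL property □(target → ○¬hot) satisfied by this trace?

Satisfied

target → ○¬hot holds at every position 0..9, and those are all positions ever visited, so □(target → ○¬hot) holds.
Positions where target holds: 1, 2.
Check ○¬hot at each: 1→ok, 2→ok.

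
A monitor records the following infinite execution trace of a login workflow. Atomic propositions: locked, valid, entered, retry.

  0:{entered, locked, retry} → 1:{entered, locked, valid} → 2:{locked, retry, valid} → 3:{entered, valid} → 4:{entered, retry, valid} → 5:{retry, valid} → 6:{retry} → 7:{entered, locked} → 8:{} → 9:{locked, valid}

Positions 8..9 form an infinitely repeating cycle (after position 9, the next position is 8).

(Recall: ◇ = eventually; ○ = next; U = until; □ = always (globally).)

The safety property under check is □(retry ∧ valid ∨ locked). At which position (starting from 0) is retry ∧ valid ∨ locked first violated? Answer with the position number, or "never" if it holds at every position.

Check retry ∧ valid ∨ locked at each position in order: 0 ✓, 1 ✓, 2 ✓.
At position 3 the labels are {entered, valid}, so retry ∧ valid ∨ locked is false there. This is the first violation.

3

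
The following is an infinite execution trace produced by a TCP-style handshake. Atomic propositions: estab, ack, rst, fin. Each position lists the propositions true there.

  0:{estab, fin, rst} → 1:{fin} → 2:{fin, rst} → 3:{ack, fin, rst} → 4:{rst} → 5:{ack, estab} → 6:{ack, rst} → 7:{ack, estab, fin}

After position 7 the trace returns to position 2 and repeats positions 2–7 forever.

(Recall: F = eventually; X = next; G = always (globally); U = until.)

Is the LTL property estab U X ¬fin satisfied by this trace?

Walking from position 0: at position 1, X ¬fin has not yet held and estab fails, so estab U X ¬fin is false.

Violated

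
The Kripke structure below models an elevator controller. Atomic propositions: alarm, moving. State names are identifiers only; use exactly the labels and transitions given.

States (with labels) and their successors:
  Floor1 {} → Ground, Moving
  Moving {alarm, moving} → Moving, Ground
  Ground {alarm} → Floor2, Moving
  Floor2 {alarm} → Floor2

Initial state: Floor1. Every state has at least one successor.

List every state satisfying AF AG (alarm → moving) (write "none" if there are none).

States satisfying AG (alarm → moving): ∅.
States satisfying AF AG (alarm → moving): ∅.

none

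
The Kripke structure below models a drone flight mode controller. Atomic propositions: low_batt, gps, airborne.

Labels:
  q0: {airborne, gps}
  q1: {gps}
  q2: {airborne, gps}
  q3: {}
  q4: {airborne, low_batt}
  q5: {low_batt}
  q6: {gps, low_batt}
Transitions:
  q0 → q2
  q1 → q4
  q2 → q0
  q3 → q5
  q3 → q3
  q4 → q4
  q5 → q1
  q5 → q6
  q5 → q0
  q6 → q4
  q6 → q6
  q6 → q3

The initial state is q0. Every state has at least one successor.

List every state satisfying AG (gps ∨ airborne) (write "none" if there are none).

States satisfying gps ∨ airborne: {q0, q1, q2, q4, q6}.
States satisfying AG (gps ∨ airborne): {q0, q1, q2, q4}.

{q0, q1, q2, q4}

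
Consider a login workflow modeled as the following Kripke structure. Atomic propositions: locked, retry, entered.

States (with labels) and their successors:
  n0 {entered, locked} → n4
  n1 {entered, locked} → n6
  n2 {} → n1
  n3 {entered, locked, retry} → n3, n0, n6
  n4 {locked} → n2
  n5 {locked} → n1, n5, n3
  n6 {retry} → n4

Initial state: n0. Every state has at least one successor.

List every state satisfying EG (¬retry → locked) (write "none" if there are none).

{n3, n5}

States satisfying ¬retry → locked: {n0, n1, n3, n4, n5, n6}.
States satisfying EG (¬retry → locked): {n3, n5}.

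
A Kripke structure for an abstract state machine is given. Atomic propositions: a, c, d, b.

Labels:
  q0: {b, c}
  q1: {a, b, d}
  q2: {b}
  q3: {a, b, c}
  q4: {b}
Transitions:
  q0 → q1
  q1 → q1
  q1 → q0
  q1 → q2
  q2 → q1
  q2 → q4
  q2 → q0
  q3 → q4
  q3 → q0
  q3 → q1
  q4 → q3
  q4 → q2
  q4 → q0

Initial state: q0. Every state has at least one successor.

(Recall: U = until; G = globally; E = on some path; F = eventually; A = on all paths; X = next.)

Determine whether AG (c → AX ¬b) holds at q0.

States satisfying c → AX ¬b: {q1, q2, q4}.
States satisfying AG (c → AX ¬b): ∅.
q0 is reachable from q0 and violates c → AX ¬b, so AG fails at q0.
q0 ∉ Sat(AG (c → AX ¬b)).

No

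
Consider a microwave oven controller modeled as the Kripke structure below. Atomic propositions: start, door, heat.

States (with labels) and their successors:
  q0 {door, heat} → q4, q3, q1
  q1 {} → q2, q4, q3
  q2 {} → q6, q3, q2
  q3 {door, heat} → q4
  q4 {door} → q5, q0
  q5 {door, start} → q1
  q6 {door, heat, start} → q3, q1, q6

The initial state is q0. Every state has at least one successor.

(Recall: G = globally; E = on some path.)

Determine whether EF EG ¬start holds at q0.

States satisfying EG ¬start: {q0, q1, q2, q3, q4}.
States satisfying EF EG ¬start: {q0, q1, q2, q3, q4, q5, q6}.
Some path from q0 reaches a state where EG ¬start holds.
q0 ∈ Sat(EF EG ¬start).

Satisfied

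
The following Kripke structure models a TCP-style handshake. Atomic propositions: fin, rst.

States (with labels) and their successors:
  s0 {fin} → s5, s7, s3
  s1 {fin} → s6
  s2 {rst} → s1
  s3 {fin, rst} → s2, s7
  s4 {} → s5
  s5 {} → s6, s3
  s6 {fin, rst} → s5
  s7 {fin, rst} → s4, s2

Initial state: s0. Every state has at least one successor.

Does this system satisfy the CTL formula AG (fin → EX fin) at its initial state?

States satisfying fin → EX fin: {s0, s1, s2, s3, s4, s5}.
States satisfying AG (fin → EX fin): ∅.
s6 is reachable from s0 and violates fin → EX fin, so AG fails at s0.
s0 ∉ Sat(AG (fin → EX fin)).

Does not hold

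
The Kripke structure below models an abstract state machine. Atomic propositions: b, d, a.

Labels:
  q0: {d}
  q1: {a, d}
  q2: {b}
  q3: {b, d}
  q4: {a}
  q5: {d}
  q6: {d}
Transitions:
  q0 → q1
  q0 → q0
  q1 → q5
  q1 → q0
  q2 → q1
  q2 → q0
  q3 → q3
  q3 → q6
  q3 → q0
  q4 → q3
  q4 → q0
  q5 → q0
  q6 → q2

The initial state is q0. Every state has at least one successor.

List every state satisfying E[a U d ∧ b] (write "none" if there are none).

{q3, q4}

States satisfying a: {q1, q4}.
States satisfying d ∧ b: {q3}.
States satisfying E[a U d ∧ b]: {q3, q4}.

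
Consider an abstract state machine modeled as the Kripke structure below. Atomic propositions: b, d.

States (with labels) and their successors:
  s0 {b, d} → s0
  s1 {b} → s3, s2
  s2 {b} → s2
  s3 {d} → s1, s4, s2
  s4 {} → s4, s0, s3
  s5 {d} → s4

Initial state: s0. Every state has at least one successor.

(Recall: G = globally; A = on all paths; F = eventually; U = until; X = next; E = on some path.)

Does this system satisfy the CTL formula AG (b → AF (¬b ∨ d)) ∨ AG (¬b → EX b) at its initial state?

States satisfying b → AF (¬b ∨ d): {s0, s3, s4, s5}.
States satisfying AG (b → AF (¬b ∨ d)): {s0}.
States satisfying ¬b → EX b: {s0, s1, s2, s3, s4}.
States satisfying AG (¬b → EX b): {s0, s1, s2, s3, s4}.
States satisfying AG (b → AF (¬b ∨ d)) ∨ AG (¬b → EX b): {s0, s1, s2, s3, s4}.
s0 ∈ Sat(AG (b → AF (¬b ∨ d)) ∨ AG (¬b → EX b)).

Holds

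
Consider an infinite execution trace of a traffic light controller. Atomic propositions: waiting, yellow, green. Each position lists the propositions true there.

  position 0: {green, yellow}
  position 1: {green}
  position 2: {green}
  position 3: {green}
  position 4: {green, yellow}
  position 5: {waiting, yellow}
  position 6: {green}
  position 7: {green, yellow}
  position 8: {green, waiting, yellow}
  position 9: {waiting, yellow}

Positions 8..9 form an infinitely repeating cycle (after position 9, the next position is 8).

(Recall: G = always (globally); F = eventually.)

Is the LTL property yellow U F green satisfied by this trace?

Walking from position 0: F green first holds at position 0, and yellow holds at every earlier position along the way, so yellow U F green holds.

Yes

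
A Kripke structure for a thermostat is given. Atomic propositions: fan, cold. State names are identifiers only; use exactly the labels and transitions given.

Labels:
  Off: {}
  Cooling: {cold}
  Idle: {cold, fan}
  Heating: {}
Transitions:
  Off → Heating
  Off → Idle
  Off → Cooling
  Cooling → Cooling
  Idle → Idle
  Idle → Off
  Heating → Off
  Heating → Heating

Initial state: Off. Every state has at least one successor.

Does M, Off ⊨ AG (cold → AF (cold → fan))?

No

States satisfying cold → AF (cold → fan): {Off, Idle, Heating}.
States satisfying AG (cold → AF (cold → fan)): ∅.
Cooling is reachable from Off and violates cold → AF (cold → fan), so AG fails at Off.
Off ∉ Sat(AG (cold → AF (cold → fan))).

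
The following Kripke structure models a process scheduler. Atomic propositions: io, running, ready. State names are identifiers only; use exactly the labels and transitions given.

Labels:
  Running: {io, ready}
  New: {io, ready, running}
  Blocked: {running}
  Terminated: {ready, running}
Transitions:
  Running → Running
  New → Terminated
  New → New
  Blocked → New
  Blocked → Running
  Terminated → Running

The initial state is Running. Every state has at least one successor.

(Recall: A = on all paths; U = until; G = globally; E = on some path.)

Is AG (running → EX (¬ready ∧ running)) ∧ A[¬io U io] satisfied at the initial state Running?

Satisfied

States satisfying running → EX (¬ready ∧ running): {Running}.
States satisfying AG (running → EX (¬ready ∧ running)): {Running}.
States satisfying ¬io: {Blocked, Terminated}.
States satisfying io: {Running, New}.
States satisfying A[¬io U io]: {Running, New, Blocked, Terminated}.
States satisfying AG (running → EX (¬ready ∧ running)) ∧ A[¬io U io]: {Running}.
Running ∈ Sat(AG (running → EX (¬ready ∧ running)) ∧ A[¬io U io]).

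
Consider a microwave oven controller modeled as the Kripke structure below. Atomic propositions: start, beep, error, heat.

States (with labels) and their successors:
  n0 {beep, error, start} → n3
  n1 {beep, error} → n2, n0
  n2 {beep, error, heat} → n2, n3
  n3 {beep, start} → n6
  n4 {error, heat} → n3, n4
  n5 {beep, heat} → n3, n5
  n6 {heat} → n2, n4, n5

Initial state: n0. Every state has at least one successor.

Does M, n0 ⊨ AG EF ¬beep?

Holds

States satisfying EF ¬beep: {n0, n1, n2, n3, n4, n5, n6}.
States satisfying AG EF ¬beep: {n0, n1, n2, n3, n4, n5, n6}.
Every state reachable from n0 satisfies EF ¬beep.
n0 ∈ Sat(AG EF ¬beep).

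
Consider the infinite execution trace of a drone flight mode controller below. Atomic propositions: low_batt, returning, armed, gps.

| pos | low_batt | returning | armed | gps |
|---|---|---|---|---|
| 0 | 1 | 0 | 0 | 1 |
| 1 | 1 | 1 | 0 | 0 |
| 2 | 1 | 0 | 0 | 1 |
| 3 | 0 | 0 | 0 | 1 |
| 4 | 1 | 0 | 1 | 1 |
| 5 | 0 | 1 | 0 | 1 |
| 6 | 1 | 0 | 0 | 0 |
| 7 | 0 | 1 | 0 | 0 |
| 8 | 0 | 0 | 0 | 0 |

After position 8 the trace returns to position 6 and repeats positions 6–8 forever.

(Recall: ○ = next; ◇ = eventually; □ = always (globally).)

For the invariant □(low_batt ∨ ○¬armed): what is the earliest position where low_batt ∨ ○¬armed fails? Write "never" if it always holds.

Check low_batt ∨ ○¬armed at each position in order: 0 ✓, 1 ✓, 2 ✓.
At position 3 the labels are {gps} and the next position 4 has {armed, gps, low_batt}, so low_batt ∨ ○¬armed is false there. This is the first violation.

3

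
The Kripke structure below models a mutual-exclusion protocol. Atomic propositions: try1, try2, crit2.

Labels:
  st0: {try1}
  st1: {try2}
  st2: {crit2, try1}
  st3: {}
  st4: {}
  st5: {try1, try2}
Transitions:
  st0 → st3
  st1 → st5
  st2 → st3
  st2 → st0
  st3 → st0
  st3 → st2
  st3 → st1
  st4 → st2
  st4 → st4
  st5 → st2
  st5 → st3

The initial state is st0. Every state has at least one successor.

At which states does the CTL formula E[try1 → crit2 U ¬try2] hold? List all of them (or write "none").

States satisfying try1 → crit2: {st1, st2, st3, st4}.
States satisfying ¬try2: {st0, st2, st3, st4}.
States satisfying E[try1 → crit2 U ¬try2]: {st0, st2, st3, st4}.

{st0, st2, st3, st4}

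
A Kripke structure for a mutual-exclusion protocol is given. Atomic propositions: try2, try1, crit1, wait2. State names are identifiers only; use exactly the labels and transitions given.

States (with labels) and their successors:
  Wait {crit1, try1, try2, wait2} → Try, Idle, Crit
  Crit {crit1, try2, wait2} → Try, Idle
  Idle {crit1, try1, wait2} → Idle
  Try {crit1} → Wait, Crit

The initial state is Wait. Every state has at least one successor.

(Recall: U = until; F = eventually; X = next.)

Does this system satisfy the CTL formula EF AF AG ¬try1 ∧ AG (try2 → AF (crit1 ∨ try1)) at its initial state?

Does not hold

States satisfying AF AG ¬try1: ∅.
States satisfying EF AF AG ¬try1: ∅.
States satisfying try2 → AF (crit1 ∨ try1): {Wait, Crit, Idle, Try}.
States satisfying AG (try2 → AF (crit1 ∨ try1)): {Wait, Crit, Idle, Try}.
States satisfying EF AF AG ¬try1 ∧ AG (try2 → AF (crit1 ∨ try1)): ∅.
Wait ∉ Sat(EF AF AG ¬try1 ∧ AG (try2 → AF (crit1 ∨ try1))).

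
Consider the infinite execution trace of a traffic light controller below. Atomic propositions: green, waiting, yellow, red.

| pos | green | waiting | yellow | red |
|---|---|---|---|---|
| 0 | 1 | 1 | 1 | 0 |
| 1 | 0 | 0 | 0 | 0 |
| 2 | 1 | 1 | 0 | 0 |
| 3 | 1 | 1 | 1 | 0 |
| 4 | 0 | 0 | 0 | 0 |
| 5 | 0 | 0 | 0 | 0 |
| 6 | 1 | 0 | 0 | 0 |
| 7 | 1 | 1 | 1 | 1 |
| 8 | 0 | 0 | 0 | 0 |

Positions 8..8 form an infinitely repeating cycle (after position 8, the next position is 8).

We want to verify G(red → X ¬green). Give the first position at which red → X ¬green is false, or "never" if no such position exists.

red → X ¬green holds at every position 0..8, and those are all the positions the trace ever visits, so the invariant G(red → X ¬green) is never violated.

never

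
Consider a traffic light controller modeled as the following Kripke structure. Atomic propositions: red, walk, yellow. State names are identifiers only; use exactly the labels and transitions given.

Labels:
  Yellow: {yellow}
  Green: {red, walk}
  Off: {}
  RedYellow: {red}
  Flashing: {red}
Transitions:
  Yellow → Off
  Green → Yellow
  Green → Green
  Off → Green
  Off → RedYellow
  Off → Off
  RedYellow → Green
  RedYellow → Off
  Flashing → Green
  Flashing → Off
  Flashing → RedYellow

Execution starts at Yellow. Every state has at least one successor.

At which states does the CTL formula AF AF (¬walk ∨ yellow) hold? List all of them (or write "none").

States satisfying AF (¬walk ∨ yellow): {Yellow, Off, RedYellow, Flashing}.
States satisfying AF AF (¬walk ∨ yellow): {Yellow, Off, RedYellow, Flashing}.

{Yellow, Off, RedYellow, Flashing}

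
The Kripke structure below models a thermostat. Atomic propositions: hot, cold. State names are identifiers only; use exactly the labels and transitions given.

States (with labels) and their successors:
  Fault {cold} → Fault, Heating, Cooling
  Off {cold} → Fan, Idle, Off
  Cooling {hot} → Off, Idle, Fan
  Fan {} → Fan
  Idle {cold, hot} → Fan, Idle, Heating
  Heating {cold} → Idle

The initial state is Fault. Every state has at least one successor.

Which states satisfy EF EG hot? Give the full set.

{Fault, Off, Cooling, Idle, Heating}

States satisfying EG hot: {Cooling, Idle}.
States satisfying EF EG hot: {Fault, Off, Cooling, Idle, Heating}.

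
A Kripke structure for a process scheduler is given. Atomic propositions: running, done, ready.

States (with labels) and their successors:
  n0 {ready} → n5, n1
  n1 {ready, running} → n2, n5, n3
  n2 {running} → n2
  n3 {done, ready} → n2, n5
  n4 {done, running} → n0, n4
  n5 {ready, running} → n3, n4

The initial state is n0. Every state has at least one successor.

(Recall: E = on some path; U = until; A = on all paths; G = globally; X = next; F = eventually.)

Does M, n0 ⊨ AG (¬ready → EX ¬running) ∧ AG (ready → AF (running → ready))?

States satisfying ¬ready → EX ¬running: {n0, n1, n3, n4, n5}.
States satisfying AG (¬ready → EX ¬running): ∅.
States satisfying ready → AF (running → ready): {n0, n1, n2, n3, n4, n5}.
States satisfying AG (ready → AF (running → ready)): {n0, n1, n2, n3, n4, n5}.
States satisfying AG (¬ready → EX ¬running) ∧ AG (ready → AF (running → ready)): ∅.
n0 ∉ Sat(AG (¬ready → EX ¬running) ∧ AG (ready → AF (running → ready))).

Does not hold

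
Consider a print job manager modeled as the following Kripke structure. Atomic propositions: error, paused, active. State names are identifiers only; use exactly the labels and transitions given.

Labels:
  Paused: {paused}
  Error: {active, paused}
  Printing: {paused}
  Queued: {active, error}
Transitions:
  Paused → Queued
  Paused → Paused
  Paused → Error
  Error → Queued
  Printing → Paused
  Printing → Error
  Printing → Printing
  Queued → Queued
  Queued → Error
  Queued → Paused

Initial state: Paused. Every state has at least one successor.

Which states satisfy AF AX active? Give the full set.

States satisfying AX active: {Error}.
States satisfying AF AX active: {Error}.

{Error}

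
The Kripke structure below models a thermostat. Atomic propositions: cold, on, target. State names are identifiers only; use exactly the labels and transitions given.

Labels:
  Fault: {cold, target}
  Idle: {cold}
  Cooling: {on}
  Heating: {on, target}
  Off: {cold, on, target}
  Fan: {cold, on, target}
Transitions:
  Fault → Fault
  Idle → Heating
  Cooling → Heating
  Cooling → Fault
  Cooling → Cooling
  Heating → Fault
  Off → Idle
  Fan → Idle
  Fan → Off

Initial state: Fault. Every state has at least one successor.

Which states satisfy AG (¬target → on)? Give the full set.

{Fault, Cooling, Heating}

States satisfying ¬target → on: {Fault, Cooling, Heating, Off, Fan}.
States satisfying AG (¬target → on): {Fault, Cooling, Heating}.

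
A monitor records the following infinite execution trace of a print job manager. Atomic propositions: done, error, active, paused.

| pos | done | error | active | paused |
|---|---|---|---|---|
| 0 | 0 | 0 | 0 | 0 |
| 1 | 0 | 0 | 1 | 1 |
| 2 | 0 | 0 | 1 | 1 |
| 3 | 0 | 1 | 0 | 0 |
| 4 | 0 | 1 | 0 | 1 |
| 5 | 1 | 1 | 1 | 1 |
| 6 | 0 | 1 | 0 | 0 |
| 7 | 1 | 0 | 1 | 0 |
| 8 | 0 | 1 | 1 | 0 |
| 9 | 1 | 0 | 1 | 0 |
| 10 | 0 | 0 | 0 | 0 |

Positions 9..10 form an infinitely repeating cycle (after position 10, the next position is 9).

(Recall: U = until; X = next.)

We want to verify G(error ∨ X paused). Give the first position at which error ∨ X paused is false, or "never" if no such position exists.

2

Check error ∨ X paused at each position in order: 0 ✓, 1 ✓.
At position 2 the labels are {active, paused} and the next position 3 has {error}, so error ∨ X paused is false there. This is the first violation.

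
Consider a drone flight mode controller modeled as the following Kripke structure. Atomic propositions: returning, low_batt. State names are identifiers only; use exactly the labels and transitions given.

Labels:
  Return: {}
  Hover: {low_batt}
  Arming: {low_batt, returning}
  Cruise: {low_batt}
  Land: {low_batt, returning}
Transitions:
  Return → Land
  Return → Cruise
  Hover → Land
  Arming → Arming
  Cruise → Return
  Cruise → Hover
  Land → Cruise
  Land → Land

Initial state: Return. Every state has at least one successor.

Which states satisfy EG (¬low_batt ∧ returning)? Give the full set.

none

States satisfying ¬low_batt ∧ returning: ∅.
States satisfying EG (¬low_batt ∧ returning): ∅.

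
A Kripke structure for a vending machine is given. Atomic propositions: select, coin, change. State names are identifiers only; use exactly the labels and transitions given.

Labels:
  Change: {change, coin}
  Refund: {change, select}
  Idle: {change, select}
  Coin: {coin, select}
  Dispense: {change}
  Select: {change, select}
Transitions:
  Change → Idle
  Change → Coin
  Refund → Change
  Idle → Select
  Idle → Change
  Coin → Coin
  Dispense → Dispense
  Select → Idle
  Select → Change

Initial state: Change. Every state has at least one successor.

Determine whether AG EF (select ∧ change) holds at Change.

Violated

States satisfying EF (select ∧ change): {Change, Refund, Idle, Select}.
States satisfying AG EF (select ∧ change): ∅.
Coin is reachable from Change and violates EF (select ∧ change), so AG fails at Change.
Change ∉ Sat(AG EF (select ∧ change)).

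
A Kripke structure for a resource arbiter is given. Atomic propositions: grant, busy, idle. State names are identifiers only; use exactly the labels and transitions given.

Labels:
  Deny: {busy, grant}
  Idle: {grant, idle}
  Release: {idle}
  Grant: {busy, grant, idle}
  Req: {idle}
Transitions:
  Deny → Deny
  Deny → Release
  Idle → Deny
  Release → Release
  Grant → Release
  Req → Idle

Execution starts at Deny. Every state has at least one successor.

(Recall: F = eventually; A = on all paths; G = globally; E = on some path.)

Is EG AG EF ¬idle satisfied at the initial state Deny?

States satisfying AG EF ¬idle: ∅.
States satisfying EG AG EF ¬idle: ∅.
No suitable path/successor from Deny witnesses the formula.
Deny ∉ Sat(EG AG EF ¬idle).

No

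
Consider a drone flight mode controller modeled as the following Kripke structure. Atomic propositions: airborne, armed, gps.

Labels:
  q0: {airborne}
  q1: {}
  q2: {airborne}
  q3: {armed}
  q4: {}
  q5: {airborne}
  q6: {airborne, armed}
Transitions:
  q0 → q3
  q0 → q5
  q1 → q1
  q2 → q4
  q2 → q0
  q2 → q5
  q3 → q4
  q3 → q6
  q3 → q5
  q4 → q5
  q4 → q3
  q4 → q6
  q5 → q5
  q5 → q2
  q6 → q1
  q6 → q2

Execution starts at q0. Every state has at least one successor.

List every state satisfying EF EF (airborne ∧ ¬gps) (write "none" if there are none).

States satisfying EF (airborne ∧ ¬gps): {q0, q2, q3, q4, q5, q6}.
States satisfying EF EF (airborne ∧ ¬gps): {q0, q2, q3, q4, q5, q6}.

{q0, q2, q3, q4, q5, q6}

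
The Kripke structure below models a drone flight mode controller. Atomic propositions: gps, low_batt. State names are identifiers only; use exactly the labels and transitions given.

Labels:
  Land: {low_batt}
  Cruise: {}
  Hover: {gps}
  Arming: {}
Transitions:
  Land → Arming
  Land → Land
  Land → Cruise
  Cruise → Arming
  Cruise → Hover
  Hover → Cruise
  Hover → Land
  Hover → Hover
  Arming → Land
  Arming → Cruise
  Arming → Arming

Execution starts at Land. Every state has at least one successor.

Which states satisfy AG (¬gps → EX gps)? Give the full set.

none

States satisfying ¬gps → EX gps: {Cruise, Hover}.
States satisfying AG (¬gps → EX gps): ∅.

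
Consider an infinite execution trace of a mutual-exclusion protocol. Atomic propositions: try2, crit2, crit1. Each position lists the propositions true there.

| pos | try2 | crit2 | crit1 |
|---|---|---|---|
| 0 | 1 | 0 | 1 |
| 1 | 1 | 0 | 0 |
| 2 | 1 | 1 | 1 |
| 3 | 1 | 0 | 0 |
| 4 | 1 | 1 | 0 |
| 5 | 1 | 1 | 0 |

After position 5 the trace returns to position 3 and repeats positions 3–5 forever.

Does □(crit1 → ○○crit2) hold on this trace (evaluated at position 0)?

crit1 → ○○crit2 holds at every position 0..5, and those are all positions ever visited, so □(crit1 → ○○crit2) holds.
Positions where crit1 holds: 0, 2.
Check ○○crit2 at each: 0→ok, 2→ok.

Satisfied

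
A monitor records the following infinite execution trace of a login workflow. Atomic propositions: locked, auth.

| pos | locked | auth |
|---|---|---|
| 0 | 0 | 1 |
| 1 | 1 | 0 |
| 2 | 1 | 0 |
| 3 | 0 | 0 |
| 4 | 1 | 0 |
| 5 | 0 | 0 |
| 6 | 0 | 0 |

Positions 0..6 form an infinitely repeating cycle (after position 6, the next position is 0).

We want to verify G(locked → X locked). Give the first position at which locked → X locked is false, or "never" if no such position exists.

Check locked → X locked at each position in order: 0 ✓, 1 ✓.
At position 2 the labels are {locked} and the next position 3 has {}, so locked → X locked is false there. This is the first violation.

2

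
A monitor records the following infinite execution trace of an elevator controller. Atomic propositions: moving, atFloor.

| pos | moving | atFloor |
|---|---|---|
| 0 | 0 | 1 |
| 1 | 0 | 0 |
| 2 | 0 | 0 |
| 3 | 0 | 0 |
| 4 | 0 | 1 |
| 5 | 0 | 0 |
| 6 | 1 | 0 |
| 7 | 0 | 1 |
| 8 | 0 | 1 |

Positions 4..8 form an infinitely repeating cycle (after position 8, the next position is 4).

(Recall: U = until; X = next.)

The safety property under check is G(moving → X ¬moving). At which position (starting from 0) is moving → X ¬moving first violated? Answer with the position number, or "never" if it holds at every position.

never

moving → X ¬moving holds at every position 0..8, and those are all the positions the trace ever visits, so the invariant G(moving → X ¬moving) is never violated.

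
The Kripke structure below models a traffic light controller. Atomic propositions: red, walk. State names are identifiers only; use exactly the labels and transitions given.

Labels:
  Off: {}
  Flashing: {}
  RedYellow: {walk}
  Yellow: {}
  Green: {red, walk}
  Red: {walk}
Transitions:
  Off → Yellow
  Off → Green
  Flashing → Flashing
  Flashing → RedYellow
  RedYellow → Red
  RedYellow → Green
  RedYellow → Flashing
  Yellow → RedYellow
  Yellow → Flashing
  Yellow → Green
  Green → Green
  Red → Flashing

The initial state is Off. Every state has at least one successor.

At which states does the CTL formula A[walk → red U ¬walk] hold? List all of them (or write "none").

States satisfying walk → red: {Off, Flashing, Yellow, Green}.
States satisfying ¬walk: {Off, Flashing, Yellow}.
States satisfying A[walk → red U ¬walk]: {Off, Flashing, Yellow}.

{Off, Flashing, Yellow}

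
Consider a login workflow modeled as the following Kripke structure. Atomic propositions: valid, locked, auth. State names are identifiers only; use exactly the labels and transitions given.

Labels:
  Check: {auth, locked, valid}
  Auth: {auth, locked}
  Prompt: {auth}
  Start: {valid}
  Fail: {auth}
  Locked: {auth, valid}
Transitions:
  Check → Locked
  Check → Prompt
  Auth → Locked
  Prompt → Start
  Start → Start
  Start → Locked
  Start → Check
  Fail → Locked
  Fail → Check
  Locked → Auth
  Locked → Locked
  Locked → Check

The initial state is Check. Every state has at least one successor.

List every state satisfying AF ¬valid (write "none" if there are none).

{Auth, Prompt, Fail}

States satisfying ¬valid: {Auth, Prompt, Fail}.
States satisfying AF ¬valid: {Auth, Prompt, Fail}.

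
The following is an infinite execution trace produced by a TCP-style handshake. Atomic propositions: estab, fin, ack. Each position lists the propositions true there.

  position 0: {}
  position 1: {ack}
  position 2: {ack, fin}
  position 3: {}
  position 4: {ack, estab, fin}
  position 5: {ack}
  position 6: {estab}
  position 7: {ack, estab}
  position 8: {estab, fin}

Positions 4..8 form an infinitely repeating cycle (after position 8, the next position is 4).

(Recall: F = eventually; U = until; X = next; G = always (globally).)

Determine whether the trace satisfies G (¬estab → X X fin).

¬estab → X X fin must hold at every position from 0 onward. It fails at position 1, so G (¬estab → X X fin) is false.
Positions where ¬estab holds: 0, 1, 2, 3, 5.
Check X X fin at each: 0→ok, 1→fails, 2→ok, 3→fails, 5→fails.

Violated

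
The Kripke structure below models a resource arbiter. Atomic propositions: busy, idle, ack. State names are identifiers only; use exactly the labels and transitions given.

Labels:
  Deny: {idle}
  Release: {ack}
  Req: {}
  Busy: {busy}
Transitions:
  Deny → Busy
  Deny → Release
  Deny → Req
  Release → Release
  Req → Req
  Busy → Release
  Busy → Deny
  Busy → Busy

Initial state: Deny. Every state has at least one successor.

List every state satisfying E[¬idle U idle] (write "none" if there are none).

States satisfying ¬idle: {Release, Req, Busy}.
States satisfying idle: {Deny}.
States satisfying E[¬idle U idle]: {Deny, Busy}.

{Deny, Busy}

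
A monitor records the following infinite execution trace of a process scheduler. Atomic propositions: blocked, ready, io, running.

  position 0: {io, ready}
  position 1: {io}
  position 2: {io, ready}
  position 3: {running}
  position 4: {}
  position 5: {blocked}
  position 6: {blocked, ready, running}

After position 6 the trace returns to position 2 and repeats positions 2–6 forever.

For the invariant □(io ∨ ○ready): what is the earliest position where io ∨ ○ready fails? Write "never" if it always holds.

Check io ∨ ○ready at each position in order: 0 ✓, 1 ✓, 2 ✓.
At position 3 the labels are {running} and the next position 4 has {}, so io ∨ ○ready is false there. This is the first violation.

3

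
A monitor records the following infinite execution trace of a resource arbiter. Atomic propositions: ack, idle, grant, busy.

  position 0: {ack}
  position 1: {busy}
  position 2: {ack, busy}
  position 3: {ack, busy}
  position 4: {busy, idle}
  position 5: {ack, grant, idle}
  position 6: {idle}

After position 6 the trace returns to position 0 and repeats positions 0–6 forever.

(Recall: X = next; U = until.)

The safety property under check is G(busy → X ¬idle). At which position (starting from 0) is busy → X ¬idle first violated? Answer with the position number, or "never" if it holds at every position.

Check busy → X ¬idle at each position in order: 0 ✓, 1 ✓, 2 ✓.
At position 3 the labels are {ack, busy} and the next position 4 has {busy, idle}, so busy → X ¬idle is false there. This is the first violation.

3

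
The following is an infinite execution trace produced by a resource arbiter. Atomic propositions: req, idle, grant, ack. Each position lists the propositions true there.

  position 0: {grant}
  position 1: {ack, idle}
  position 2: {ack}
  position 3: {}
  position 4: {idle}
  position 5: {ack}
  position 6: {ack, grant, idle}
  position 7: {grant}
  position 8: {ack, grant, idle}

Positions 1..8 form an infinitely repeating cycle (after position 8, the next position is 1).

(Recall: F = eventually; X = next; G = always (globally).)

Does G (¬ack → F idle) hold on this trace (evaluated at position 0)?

¬ack → F idle holds at every position 0..8, and those are all positions ever visited, so G (¬ack → F idle) holds.
Positions where ¬ack holds: 0, 3, 4, 7.
Check F idle at each: 0→ok, 3→ok, 4→ok, 7→ok.

Yes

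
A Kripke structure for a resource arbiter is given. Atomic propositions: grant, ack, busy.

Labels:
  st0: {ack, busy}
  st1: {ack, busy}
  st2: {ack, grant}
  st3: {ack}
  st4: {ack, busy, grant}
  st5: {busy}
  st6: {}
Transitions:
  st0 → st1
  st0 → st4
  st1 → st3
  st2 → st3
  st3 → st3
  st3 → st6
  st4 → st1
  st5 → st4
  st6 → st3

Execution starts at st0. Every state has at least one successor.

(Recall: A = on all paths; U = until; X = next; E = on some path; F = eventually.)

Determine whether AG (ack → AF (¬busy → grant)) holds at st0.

No

States satisfying ack → AF (¬busy → grant): {st0, st1, st2, st4, st5, st6}.
States satisfying AG (ack → AF (¬busy → grant)): ∅.
st3 is reachable from st0 and violates ack → AF (¬busy → grant), so AG fails at st0.
st0 ∉ Sat(AG (ack → AF (¬busy → grant))).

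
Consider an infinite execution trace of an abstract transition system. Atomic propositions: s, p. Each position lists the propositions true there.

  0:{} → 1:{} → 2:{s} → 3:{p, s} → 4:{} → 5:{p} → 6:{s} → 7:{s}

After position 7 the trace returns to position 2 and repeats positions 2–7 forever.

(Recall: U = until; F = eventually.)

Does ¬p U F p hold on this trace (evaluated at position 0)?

Holds

Walking from position 0: F p first holds at position 0, and ¬p holds at every earlier position along the way, so ¬p U F p holds.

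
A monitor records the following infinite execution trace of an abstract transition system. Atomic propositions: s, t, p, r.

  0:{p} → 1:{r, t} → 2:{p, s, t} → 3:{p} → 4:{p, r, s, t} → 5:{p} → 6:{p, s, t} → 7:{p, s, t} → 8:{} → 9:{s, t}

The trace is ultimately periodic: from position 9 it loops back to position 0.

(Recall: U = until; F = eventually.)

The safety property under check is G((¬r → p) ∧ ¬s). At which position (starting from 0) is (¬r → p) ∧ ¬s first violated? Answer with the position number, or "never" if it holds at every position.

Check (¬r → p) ∧ ¬s at each position in order: 0 ✓, 1 ✓.
At position 2 the labels are {p, s, t}, so (¬r → p) ∧ ¬s is false there. This is the first violation.

2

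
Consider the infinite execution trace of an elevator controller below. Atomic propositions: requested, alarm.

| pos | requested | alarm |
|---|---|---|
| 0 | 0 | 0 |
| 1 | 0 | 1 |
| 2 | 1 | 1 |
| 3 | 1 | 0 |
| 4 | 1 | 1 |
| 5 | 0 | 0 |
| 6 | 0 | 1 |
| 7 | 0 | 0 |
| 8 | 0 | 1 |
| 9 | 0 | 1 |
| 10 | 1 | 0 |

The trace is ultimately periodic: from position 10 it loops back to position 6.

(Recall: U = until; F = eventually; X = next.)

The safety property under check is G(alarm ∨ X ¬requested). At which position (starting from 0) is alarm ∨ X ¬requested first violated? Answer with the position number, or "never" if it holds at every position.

Check alarm ∨ X ¬requested at each position in order: 0 ✓, 1 ✓, 2 ✓.
At position 3 the labels are {requested} and the next position 4 has {alarm, requested}, so alarm ∨ X ¬requested is false there. This is the first violation.

3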